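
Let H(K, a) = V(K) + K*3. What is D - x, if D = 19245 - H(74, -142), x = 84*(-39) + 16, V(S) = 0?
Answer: 22283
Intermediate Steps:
H(K, a) = 3*K (H(K, a) = 0 + K*3 = 0 + 3*K = 3*K)
x = -3260 (x = -3276 + 16 = -3260)
D = 19023 (D = 19245 - 3*74 = 19245 - 1*222 = 19245 - 222 = 19023)
D - x = 19023 - 1*(-3260) = 19023 + 3260 = 22283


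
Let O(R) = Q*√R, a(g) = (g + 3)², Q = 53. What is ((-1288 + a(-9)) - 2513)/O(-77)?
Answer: 3765*I*√77/4081 ≈ 8.0955*I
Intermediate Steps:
a(g) = (3 + g)²
O(R) = 53*√R
((-1288 + a(-9)) - 2513)/O(-77) = ((-1288 + (3 - 9)²) - 2513)/((53*√(-77))) = ((-1288 + (-6)²) - 2513)/((53*(I*√77))) = ((-1288 + 36) - 2513)/((53*I*√77)) = (-1252 - 2513)*(-I*√77/4081) = -(-3765)*I*√77/4081 = 3765*I*√77/4081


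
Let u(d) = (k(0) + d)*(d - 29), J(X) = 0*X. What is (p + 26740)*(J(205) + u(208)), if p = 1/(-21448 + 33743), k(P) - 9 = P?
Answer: 12770347115743/12295 ≈ 1.0387e+9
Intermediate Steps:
k(P) = 9 + P
J(X) = 0
p = 1/12295 ≈ 8.1334e-5
u(d) = (-29 + d)*(9 + d) (u(d) = ((9 + 0) + d)*(d - 29) = (9 + d)*(-29 + d) = (-29 + d)*(9 + d))
(p + 26740)*(J(205) + u(208)) = (1/12295 + 26740)*(0 + (-261 + 208**2 - 20*208)) = 328768301*(0 + (-261 + 43264 - 4160))/12295 = 328768301*(0 + 38843)/12295 = (328768301/12295)*38843 = 12770347115743/12295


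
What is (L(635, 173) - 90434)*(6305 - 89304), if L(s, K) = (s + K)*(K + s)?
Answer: -46681127570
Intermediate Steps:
L(s, K) = (K + s)**2 (L(s, K) = (K + s)*(K + s) = (K + s)**2)
(L(635, 173) - 90434)*(6305 - 89304) = ((173 + 635)**2 - 90434)*(6305 - 89304) = (808**2 - 90434)*(-82999) = (652864 - 90434)*(-82999) = 562430*(-82999) = -46681127570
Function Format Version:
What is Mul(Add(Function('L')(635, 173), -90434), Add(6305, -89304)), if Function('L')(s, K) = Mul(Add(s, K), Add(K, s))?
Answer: -46681127570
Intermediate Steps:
Function('L')(s, K) = Pow(Add(K, s), 2) (Function('L')(s, K) = Mul(Add(K, s), Add(K, s)) = Pow(Add(K, s), 2))
Mul(Add(Function('L')(635, 173), -90434), Add(6305, -89304)) = Mul(Add(Pow(Add(173, 635), 2), -90434), Add(6305, -89304)) = Mul(Add(Pow(808, 2), -90434), -82999) = Mul(Add(652864, -90434), -82999) = Mul(562430, -82999) = -46681127570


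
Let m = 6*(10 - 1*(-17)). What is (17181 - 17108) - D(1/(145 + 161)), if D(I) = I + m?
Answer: -27235/306 ≈ -89.003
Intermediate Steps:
m = 162 (m = 6*(10 + 17) = 6*27 = 162)
D(I) = 162 + I (D(I) = I + 162 = 162 + I)
(17181 - 17108) - D(1/(145 + 161)) = (17181 - 17108) - (162 + 1/(145 + 161)) = 73 - (162 + 1/306) = 73 - 1*49573/306 = 73 - 49573/306 = -27235/306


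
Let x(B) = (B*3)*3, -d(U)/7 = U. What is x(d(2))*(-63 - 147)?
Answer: 26460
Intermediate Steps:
d(U) = -7*U
x(B) = 9*B (x(B) = (3*B)*3 = 9*B)
x(d(2))*(-63 - 147) = (9*(-7*2))*(-63 - 147) = (9*(-14))*(-210) = -126*(-210) = 26460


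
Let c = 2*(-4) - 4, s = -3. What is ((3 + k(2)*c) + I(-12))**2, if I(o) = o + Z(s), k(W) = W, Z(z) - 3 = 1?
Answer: 841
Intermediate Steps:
Z(z) = 4 (Z(z) = 3 + 1 = 4)
c = -12 (c = -8 - 4 = -12)
I(o) = 4 + o (I(o) = o + 4 = 4 + o)
((3 + k(2)*c) + I(-12))**2 = ((3 + 2*(-12)) + (4 - 12))**2 = ((3 - 24) - 8)**2 = (-21 - 8)**2 = (-29)**2 = 841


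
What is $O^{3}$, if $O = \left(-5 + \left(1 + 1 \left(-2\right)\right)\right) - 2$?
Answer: $-512$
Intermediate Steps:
$O = -8$ ($O = \left(-5 + \left(1 - 2\right)\right) - 2 = \left(-5 - 1\right) - 2 = -6 - 2 = -8$)
$O^{3} = \left(-8\right)^{3} = -512$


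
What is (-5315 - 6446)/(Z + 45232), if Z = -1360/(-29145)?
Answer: -68554869/263657600 ≈ -0.26001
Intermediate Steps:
Z = 272/5829 (Z = -1360*(-1/29145) = 272/5829 ≈ 0.046663)
(-5315 - 6446)/(Z + 45232) = (-5315 - 6446)/(272/5829 + 45232) = -11761/263657600/5829 = -11761*5829/263657600 = -68554869/263657600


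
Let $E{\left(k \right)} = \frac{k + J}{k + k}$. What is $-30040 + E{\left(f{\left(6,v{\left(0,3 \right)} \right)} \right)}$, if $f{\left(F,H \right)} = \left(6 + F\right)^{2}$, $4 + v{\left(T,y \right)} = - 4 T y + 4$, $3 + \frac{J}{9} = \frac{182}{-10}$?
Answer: $- \frac{2403213}{80} \approx -30040.0$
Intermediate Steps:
$J = - \frac{954}{5}$ ($J = -27 + 9 \frac{182}{-10} = -27 + 9 \cdot 182 \left(- \frac{1}{10}\right) = -27 + 9 \left(- \frac{91}{5}\right) = -27 - \frac{819}{5} = - \frac{954}{5} \approx -190.8$)
$v{\left(T,y \right)} = - 4 T y$ ($v{\left(T,y \right)} = -4 + \left(- 4 T y + 4\right) = -4 - \left(-4 + 4 T y\right) = - 4 T y$)
$E{\left(k \right)} = \frac{- \frac{954}{5} + k}{2 k}$ ($E{\left(k \right)} = \frac{k - \frac{954}{5}}{k + k} = \frac{- \frac{954}{5} + k}{2 k}$)
$-30040 + E{\left(f{\left(6,v{\left(0,3 \right)} \right)} \right)} = -30040 + \frac{-954 + 5 \left(6 + 6\right)^{2}}{10 \left(6 + 6\right)^{2}} = -30040 + \frac{-954 + 5 \cdot 12^{2}}{10 \cdot 12^{2}} = -30040 + \frac{-954 + 5 \cdot 144}{10 \cdot 144} = -30040 + \frac{1}{10} \cdot \frac{1}{144} \left(-954 + 720\right) = -30040 + \frac{1}{10} \cdot \frac{1}{144} \left(-234\right) = -30040 - \frac{13}{80} = - \frac{2403213}{80}$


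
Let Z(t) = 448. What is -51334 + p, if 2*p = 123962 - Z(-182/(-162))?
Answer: 10423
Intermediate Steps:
p = 61757 (p = (123962 - 1*448)/2 = (123962 - 448)/2 = (1/2)*123514 = 61757)
-51334 + p = -51334 + 61757 = 10423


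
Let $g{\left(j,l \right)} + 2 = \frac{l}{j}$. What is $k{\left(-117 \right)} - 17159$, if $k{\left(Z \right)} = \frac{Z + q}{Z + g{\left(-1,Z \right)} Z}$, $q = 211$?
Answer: $- \frac{116441021}{6786} \approx -17159.0$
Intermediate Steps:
$g{\left(j,l \right)} = -2 + \frac{l}{j}$
$k{\left(Z \right)} = \frac{211 + Z}{Z + Z \left(-2 - Z\right)}$ ($k{\left(Z \right)} = \frac{Z + 211}{Z + \left(-2 + \frac{Z}{-1}\right) Z} = \frac{211 + Z}{Z + \left(-2 + Z \left(-1\right)\right) Z} = \frac{211 + Z}{Z + \left(-2 - Z\right) Z} = \frac{211 + Z}{Z + Z \left(-2 - Z\right)}$)
$k{\left(-117 \right)} - 17159 = \frac{211 - 117}{\left(-117\right) \left(-1 - -117\right)} - 17159 = \left(- \frac{1}{117}\right) \frac{1}{-1 + 117} \cdot 94 - 17159 = \left(- \frac{1}{117}\right) \frac{1}{116} \cdot 94 - 17159 = - \frac{47}{6786} - 17159 = - \frac{116441021}{6786}$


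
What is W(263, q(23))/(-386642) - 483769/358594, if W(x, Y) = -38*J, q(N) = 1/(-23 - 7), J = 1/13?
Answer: -1215788375751/901208758762 ≈ -1.3491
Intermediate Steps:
J = 1/13 ≈ 0.076923
q(N) = -1/30 (q(N) = 1/(-30) = -1/30)
W(x, Y) = -38/13 (W(x, Y) = -38*1/13 = -38/13)
W(263, q(23))/(-386642) - 483769/358594 = -38/13/(-386642) - 483769/358594 = -38/13*(-1/386642) - 483769*1/358594 = 19/2513173 - 483769/358594 = -1215788375751/901208758762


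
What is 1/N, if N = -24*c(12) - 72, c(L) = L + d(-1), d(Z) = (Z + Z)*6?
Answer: -1/72 ≈ -0.013889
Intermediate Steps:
d(Z) = 12*Z (d(Z) = (2*Z)*6 = 12*Z)
c(L) = -12 + L (c(L) = L + 12*(-1) = L - 12 = -12 + L)
N = -72 (N = -24*(-12 + 12) - 72 = -24*0 - 72 = 0 - 72 = -72)
1/N = 1/(-72) = -1/72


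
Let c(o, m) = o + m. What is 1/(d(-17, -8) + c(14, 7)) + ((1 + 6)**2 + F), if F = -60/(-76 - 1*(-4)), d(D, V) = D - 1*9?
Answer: 1489/30 ≈ 49.633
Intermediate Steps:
d(D, V) = -9 + D (d(D, V) = D - 9 = -9 + D)
F = 5/6 (F = -60/(-76 + 4) = -60/(-72) = -60*(-1/72) = 5/6 ≈ 0.83333)
c(o, m) = m + o
1/(d(-17, -8) + c(14, 7)) + ((1 + 6)**2 + F) = 1/((-9 - 17) + (7 + 14)) + ((1 + 6)**2 + 5/6) = 1/(-26 + 21) + (7**2 + 5/6) = 1/(-5) + (49 + 5/6) = -1/5 + 299/6 = 1489/30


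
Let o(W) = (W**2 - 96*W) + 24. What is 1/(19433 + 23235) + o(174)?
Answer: 580114129/42668 ≈ 13596.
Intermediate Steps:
o(W) = 24 + W**2 - 96*W
1/(19433 + 23235) + o(174) = 1/(19433 + 23235) + (24 + 174**2 - 96*174) = 1/42668 + (24 + 30276 - 16704) = 1/42668 + 13596 = 580114129/42668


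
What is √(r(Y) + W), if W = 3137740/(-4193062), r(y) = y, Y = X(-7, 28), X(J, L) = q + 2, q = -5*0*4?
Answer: 8*√85964060593/2096531 ≈ 1.1188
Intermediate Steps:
q = 0 (q = 0*4 = 0)
X(J, L) = 2 (X(J, L) = 0 + 2 = 2)
Y = 2
W = -1568870/2096531 (W = 3137740*(-1/4193062) = -1568870/2096531 ≈ -0.74832)
√(r(Y) + W) = √(2 - 1568870/2096531) = √(2624192/2096531) = 8*√85964060593/2096531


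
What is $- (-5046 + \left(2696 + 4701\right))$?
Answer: $-2351$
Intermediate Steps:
$- (-5046 + \left(2696 + 4701\right)) = - (-5046 + 7397) = \left(-1\right) 2351 = -2351$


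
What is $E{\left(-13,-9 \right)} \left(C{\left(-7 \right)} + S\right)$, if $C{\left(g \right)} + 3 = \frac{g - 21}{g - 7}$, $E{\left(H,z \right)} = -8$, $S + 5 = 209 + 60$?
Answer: $-2104$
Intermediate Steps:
$S = 264$ ($S = -5 + \left(209 + 60\right) = -5 + 269 = 264$)
$C{\left(g \right)} = -3 + \frac{-21 + g}{-7 + g}$ ($C{\left(g \right)} = -3 + \frac{g - 21}{g - 7} = -3 + \frac{-21 + g}{-7 + g}$)
$E{\left(-13,-9 \right)} \left(C{\left(-7 \right)} + S\right) = - 8 \left(\left(-2\right) \left(-7\right) \frac{1}{-7 - 7} + 264\right) = - 8 \left(\left(-2\right) \left(-7\right) \frac{1}{-14} + 264\right) = - 8 \left(\left(-2\right) \left(-7\right) \left(- \frac{1}{14}\right) + 264\right) = - 8 \left(-1 + 264\right) = \left(-8\right) 263 = -2104$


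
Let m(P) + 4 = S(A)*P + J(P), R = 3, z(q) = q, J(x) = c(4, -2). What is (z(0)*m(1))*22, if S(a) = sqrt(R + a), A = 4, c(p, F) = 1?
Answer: 0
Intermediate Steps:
J(x) = 1
S(a) = sqrt(3 + a)
m(P) = -3 + P*sqrt(7) (m(P) = -4 + (sqrt(3 + 4)*P + 1) = -4 + (sqrt(7)*P + 1) = -4 + (P*sqrt(7) + 1) = -4 + (1 + P*sqrt(7)) = -3 + P*sqrt(7))
(z(0)*m(1))*22 = (0*(-3 + 1*sqrt(7)))*22 = (0*(-3 + sqrt(7)))*22 = 0*22 = 0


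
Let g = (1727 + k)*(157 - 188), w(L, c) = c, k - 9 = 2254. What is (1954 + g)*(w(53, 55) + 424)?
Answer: -58311544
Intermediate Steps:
k = 2263 (k = 9 + 2254 = 2263)
g = -123690 (g = (1727 + 2263)*(157 - 188) = 3990*(-31) = -123690)
(1954 + g)*(w(53, 55) + 424) = (1954 - 123690)*(55 + 424) = -121736*479 = -58311544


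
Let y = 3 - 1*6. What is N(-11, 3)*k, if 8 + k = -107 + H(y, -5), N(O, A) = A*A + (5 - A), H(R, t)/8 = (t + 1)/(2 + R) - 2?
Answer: -1089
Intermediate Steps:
y = -3 (y = 3 - 6 = -3)
H(R, t) = -16 + 8*(1 + t)/(2 + R) (H(R, t) = 8*((t + 1)/(2 + R) - 2) = 8*((1 + t)/(2 + R) - 2) = 8*(-2 + (1 + t)/(2 + R)) = -16 + 8*(1 + t)/(2 + R))
N(O, A) = 5 + A**2 - A (N(O, A) = A**2 + (5 - A) = 5 + A**2 - A)
k = -99 (k = -8 + (-107 + 8*(-3 - 5 - 2*(-3))/(2 - 3)) = -8 + (-107 + 8*(-3 - 5 + 6)/(-1)) = -8 + (-107 + 8*(-1)*(-2)) = -8 + (-107 + 16) = -8 - 91 = -99)
N(-11, 3)*k = (5 + 3**2 - 1*3)*(-99) = (5 + 9 - 3)*(-99) = 11*(-99) = -1089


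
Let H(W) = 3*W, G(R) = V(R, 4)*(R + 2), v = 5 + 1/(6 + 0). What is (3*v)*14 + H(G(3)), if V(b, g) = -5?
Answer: 142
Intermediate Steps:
v = 31/6 (v = 5 + 1/6 = 31/6 ≈ 5.1667)
G(R) = -10 - 5*R (G(R) = -5*(R + 2) = -5*(2 + R) = -10 - 5*R)
(3*v)*14 + H(G(3)) = (3*(31/6))*14 + 3*(-10 - 5*3) = (31/2)*14 + 3*(-10 - 15) = 217 + 3*(-25) = 217 - 75 = 142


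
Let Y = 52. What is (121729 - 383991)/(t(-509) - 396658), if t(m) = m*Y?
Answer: 11921/19233 ≈ 0.61982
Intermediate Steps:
t(m) = 52*m (t(m) = m*52 = 52*m)
(121729 - 383991)/(t(-509) - 396658) = (121729 - 383991)/(52*(-509) - 396658) = -262262/(-26468 - 396658) = -262262/(-423126) = -262262*(-1/423126) = 11921/19233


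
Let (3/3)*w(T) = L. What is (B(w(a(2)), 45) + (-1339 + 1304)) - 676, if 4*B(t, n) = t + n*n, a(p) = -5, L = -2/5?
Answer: -4097/20 ≈ -204.85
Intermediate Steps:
L = -⅖ (L = -2*⅕ = -⅖ ≈ -0.40000)
w(T) = -⅖
B(t, n) = t/4 + n²/4 (B(t, n) = (t + n*n)/4 = (t + n²)/4 = t/4 + n²/4)
(B(w(a(2)), 45) + (-1339 + 1304)) - 676 = (((¼)*(-⅖) + (¼)*45²) + (-1339 + 1304)) - 676 = ((-⅒ + (¼)*2025) - 35) - 676 = ((-⅒ + 2025/4) - 35) - 676 = (10123/20 - 35) - 676 = 9423/20 - 676 = -4097/20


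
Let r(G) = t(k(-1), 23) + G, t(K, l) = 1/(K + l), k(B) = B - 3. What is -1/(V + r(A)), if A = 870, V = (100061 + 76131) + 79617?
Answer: -19/4876902 ≈ -3.8959e-6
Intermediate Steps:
V = 255809 (V = 176192 + 79617 = 255809)
k(B) = -3 + B
r(G) = 1/19 + G (r(G) = 1/((-3 - 1) + 23) + G = 1/(-4 + 23) + G = 1/19 + G)
-1/(V + r(A)) = -1/(255809 + (1/19 + 870)) = -1/(255809 + 16531/19) = -1/4876902/19 = -1*19/4876902 = -19/4876902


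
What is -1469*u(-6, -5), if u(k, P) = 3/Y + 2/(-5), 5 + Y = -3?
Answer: 45539/40 ≈ 1138.5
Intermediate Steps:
Y = -8 (Y = -5 - 3 = -8)
u(k, P) = -31/40 (u(k, P) = 3/(-8) + 2/(-5) = 3*(-1/8) + 2*(-1/5) = -3/8 - 2/5 = -31/40)
-1469*u(-6, -5) = -1469*(-31/40) = 45539/40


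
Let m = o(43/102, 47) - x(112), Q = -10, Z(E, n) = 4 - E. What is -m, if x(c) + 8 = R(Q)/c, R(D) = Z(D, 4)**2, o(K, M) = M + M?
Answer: -401/4 ≈ -100.25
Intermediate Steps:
o(K, M) = 2*M
R(D) = (4 - D)**2
x(c) = -8 + 196/c (x(c) = -8 + (-4 - 10)**2/c = -8 + (-14)**2/c = -8 + 196/c)
m = 401/4 (m = 2*47 - (-8 + 196/112) = 94 - (-8 + 196*(1/112)) = 94 - (-8 + 7/4) = 94 - 1*(-25/4) = 94 + 25/4 = 401/4 ≈ 100.25)
-m = -1*401/4 = -401/4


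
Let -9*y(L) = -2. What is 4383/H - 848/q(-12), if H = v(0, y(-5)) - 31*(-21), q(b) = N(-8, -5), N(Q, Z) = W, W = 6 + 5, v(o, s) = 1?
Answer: -504683/7172 ≈ -70.369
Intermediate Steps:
y(L) = 2/9 (y(L) = -⅑*(-2) = 2/9)
W = 11
N(Q, Z) = 11
q(b) = 11
H = 652 (H = 1 - 31*(-21) = 1 + 651 = 652)
4383/H - 848/q(-12) = 4383/652 - 848/11 = -504683/7172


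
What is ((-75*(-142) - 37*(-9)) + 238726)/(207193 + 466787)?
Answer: 249709/673980 ≈ 0.37050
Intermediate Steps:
((-75*(-142) - 37*(-9)) + 238726)/(207193 + 466787) = ((10650 + 333) + 238726)/673980 = (10983 + 238726)*(1/673980) = 249709*(1/673980) = 249709/673980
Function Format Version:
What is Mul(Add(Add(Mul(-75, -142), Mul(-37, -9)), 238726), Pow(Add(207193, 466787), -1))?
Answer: Rational(249709, 673980) ≈ 0.37050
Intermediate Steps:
Mul(Add(Add(Mul(-75, -142), Mul(-37, -9)), 238726), Pow(Add(207193, 466787), -1)) = Mul(Add(Add(10650, 333), 238726), Pow(673980, -1)) = Mul(Add(10983, 238726), Rational(1, 673980)) = Mul(249709, Rational(1, 673980)) = Rational(249709, 673980)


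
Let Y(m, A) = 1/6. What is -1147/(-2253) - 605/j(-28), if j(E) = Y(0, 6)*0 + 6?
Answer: -150687/1502 ≈ -100.32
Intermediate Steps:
Y(m, A) = ⅙ (Y(m, A) = 1*(⅙) = ⅙)
j(E) = 6 (j(E) = (⅙)*0 + 6 = 0 + 6 = 6)
-1147/(-2253) - 605/j(-28) = -1147/(-2253) - 605/6 = -1147*(-1/2253) - 605*⅙ = 1147/2253 - 605/6 = -150687/1502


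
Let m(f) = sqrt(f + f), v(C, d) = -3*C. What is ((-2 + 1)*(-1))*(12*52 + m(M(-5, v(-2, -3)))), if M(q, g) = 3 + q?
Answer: 624 + 2*I ≈ 624.0 + 2.0*I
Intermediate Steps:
m(f) = sqrt(2)*sqrt(f) (m(f) = sqrt(2*f) = sqrt(2)*sqrt(f))
((-2 + 1)*(-1))*(12*52 + m(M(-5, v(-2, -3)))) = ((-2 + 1)*(-1))*(12*52 + sqrt(2)*sqrt(3 - 5)) = (-1*(-1))*(624 + sqrt(2)*sqrt(-2)) = 1*(624 + sqrt(2)*(I*sqrt(2))) = 1*(624 + 2*I) = 624 + 2*I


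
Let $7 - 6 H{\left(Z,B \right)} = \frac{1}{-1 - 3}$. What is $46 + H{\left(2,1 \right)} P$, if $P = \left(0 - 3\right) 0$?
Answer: $46$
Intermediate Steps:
$H{\left(Z,B \right)} = \frac{29}{24}$ ($H{\left(Z,B \right)} = \frac{7}{6} - \frac{1}{6 \left(-1 - 3\right)} = \frac{7}{6} - \frac{1}{6 \left(-4\right)} = \frac{7}{6} - - \frac{1}{24} = \frac{7}{6} + \frac{1}{24} = \frac{29}{24}$)
$P = 0$ ($P = \left(-3\right) 0 = 0$)
$46 + H{\left(2,1 \right)} P = 46 + \frac{29}{24} \cdot 0 = 46 + 0 = 46$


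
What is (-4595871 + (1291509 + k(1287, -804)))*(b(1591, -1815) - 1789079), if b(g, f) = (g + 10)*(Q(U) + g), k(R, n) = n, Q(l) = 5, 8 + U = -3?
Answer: -2532143860422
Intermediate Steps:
U = -11 (U = -8 - 3 = -11)
b(g, f) = (5 + g)*(10 + g) (b(g, f) = (g + 10)*(5 + g) = (10 + g)*(5 + g) = (5 + g)*(10 + g))
(-4595871 + (1291509 + k(1287, -804)))*(b(1591, -1815) - 1789079) = (-4595871 + (1291509 - 804))*((50 + 1591² + 15*1591) - 1789079) = (-4595871 + 1290705)*((50 + 2531281 + 23865) - 1789079) = -3305166*(2555196 - 1789079) = -3305166*766117 = -2532143860422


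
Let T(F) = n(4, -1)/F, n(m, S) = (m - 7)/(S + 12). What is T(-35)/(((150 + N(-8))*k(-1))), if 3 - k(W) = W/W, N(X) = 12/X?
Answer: 1/38115 ≈ 2.6236e-5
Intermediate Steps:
k(W) = 2 (k(W) = 3 - W/W = 3 - 1*1 = 3 - 1 = 2)
n(m, S) = (-7 + m)/(12 + S)
T(F) = -3/(11*F) (T(F) = ((-7 + 4)/(12 - 1))/F = (-3/11)/F = ((1/11)*(-3))/F = -3/(11*F))
T(-35)/(((150 + N(-8))*k(-1))) = (-3/11/(-35))/(((150 + 12/(-8))*2)) = (-3/11*(-1/35))/(((150 + 12*(-⅛))*2)) = 3/(385*(((150 - 3/2)*2))) = 3/(385*(((297/2)*2))) = (3/385)/297 = (3/385)*(1/297) = 1/38115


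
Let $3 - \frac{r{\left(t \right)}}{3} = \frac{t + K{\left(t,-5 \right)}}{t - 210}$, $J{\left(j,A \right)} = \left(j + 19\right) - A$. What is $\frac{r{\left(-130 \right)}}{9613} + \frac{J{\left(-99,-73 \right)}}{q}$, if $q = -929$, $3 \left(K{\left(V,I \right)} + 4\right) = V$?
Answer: $\frac{6306863}{759090545} \approx 0.0083084$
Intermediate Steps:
$K{\left(V,I \right)} = -4 + \frac{V}{3}$
$J{\left(j,A \right)} = 19 + j - A$ ($J{\left(j,A \right)} = \left(19 + j\right) - A = 19 + j - A$)
$r{\left(t \right)} = 9 - \frac{3 \left(-4 + \frac{4 t}{3}\right)}{-210 + t}$ ($r{\left(t \right)} = 9 - 3 \frac{t + \left(-4 + \frac{t}{3}\right)}{t - 210} = 9 - 3 \frac{-4 + \frac{4 t}{3}}{-210 + t} = 9 - \frac{3 \left(-4 + \frac{4 t}{3}\right)}{-210 + t}$)
$\frac{r{\left(-130 \right)}}{9613} + \frac{J{\left(-99,-73 \right)}}{q} = \frac{\frac{1}{-210 - 130} \left(-1878 + 5 \left(-130\right)\right)}{9613} + \frac{19 - 99 - -73}{-929} = \frac{-1878 - 650}{-340} \cdot \frac{1}{9613} + \left(19 - 99 + 73\right) \left(- \frac{1}{929}\right) = \left(- \frac{1}{340}\right) \left(-2528\right) \frac{1}{9613} - - \frac{7}{929} = \frac{632}{85} \cdot \frac{1}{9613} + \frac{7}{929} = \frac{632}{817105} + \frac{7}{929} = \frac{6306863}{759090545}$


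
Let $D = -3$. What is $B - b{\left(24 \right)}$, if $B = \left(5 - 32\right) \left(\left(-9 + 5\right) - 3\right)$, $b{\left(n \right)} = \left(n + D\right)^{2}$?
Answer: $-252$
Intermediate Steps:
$b{\left(n \right)} = \left(-3 + n\right)^{2}$ ($b{\left(n \right)} = \left(n - 3\right)^{2} = \left(-3 + n\right)^{2}$)
$B = 189$ ($B = - 27 \left(-4 - 3\right) = \left(-27\right) \left(-7\right) = 189$)
$B - b{\left(24 \right)} = 189 - \left(-3 + 24\right)^{2} = 189 - 21^{2} = 189 - 441 = -252$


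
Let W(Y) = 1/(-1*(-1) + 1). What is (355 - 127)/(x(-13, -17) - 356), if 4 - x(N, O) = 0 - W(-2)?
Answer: -24/37 ≈ -0.64865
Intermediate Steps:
W(Y) = ½ (W(Y) = 1/(1 + 1) = 1/2 = ½)
x(N, O) = 9/2 (x(N, O) = 4 - (0 - 1*½) = 4 - (0 - ½) = 4 - 1*(-½) = 4 + ½ = 9/2)
(355 - 127)/(x(-13, -17) - 356) = (355 - 127)/(9/2 - 356) = 228/(-703/2) = 228*(-2/703) = -24/37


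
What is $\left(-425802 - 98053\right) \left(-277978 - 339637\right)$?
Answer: $323540705825$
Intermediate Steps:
$\left(-425802 - 98053\right) \left(-277978 - 339637\right) = \left(-523855\right) \left(-617615\right) = 323540705825$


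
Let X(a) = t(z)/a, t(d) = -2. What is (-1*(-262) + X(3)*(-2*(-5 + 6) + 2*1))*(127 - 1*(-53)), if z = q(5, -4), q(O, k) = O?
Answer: 47160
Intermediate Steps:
z = 5
X(a) = -2/a
(-1*(-262) + X(3)*(-2*(-5 + 6) + 2*1))*(127 - 1*(-53)) = (-1*(-262) + (-2/3)*(-2*(-5 + 6) + 2*1))*(127 - 1*(-53)) = (262 + (-2*⅓)*(-2*1 + 2))*(127 + 53) = (262 - 2*(-2 + 2)/3)*180 = (262 - ⅔*0)*180 = (262 + 0)*180 = 262*180 = 47160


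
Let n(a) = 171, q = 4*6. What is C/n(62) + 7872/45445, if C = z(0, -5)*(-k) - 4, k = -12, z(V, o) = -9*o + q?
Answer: 38792792/7771095 ≈ 4.9919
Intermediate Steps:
q = 24
z(V, o) = 24 - 9*o (z(V, o) = -9*o + 24 = 24 - 9*o)
C = 824 (C = (24 - 9*(-5))*(-1*(-12)) - 4 = (24 + 45)*12 - 4 = 69*12 - 4 = 828 - 4 = 824)
C/n(62) + 7872/45445 = 824/171 + 7872/45445 = 38792792/7771095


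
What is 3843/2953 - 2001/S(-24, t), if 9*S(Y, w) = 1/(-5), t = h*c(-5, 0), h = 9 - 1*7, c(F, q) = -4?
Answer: 265906728/2953 ≈ 90046.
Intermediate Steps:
h = 2 (h = 9 - 7 = 2)
t = -8 (t = 2*(-4) = -8)
S(Y, w) = -1/45 (S(Y, w) = (1/9)/(-5) = (1/9)*(-1/5) = -1/45)
3843/2953 - 2001/S(-24, t) = 3843/2953 - 2001/(-1/45) = 3843*(1/2953) - 2001*(-45) = 3843/2953 + 90045 = 265906728/2953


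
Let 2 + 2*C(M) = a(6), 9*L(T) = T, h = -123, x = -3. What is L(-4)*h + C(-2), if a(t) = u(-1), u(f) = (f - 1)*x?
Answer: 170/3 ≈ 56.667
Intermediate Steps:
L(T) = T/9
u(f) = 3 - 3*f (u(f) = (f - 1)*(-3) = (-1 + f)*(-3) = 3 - 3*f)
a(t) = 6 (a(t) = 3 - 3*(-1) = 3 + 3 = 6)
C(M) = 2 (C(M) = -1 + (½)*6 = -1 + 3 = 2)
L(-4)*h + C(-2) = ((⅑)*(-4))*(-123) + 2 = -4/9*(-123) + 2 = 164/3 + 2 = 170/3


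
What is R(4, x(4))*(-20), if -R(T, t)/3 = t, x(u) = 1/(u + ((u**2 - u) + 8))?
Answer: 5/2 ≈ 2.5000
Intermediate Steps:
x(u) = 1/(8 + u**2) (x(u) = 1/(u + (8 + u**2 - u)) = 1/(8 + u**2))
R(T, t) = -3*t
R(4, x(4))*(-20) = -3/(8 + 4**2)*(-20) = -3/(8 + 16)*(-20) = -3/24*(-20) = -3*1/24*(-20) = -1/8*(-20) = 5/2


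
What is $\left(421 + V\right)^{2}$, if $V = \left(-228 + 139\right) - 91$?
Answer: $58081$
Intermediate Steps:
$V = -180$ ($V = -89 - 91 = -180$)
$\left(421 + V\right)^{2} = \left(421 - 180\right)^{2} = 241^{2} = 58081$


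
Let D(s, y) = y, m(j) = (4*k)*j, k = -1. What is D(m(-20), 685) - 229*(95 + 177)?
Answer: -61603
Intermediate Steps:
m(j) = -4*j (m(j) = (4*(-1))*j = -4*j)
D(m(-20), 685) - 229*(95 + 177) = 685 - 229*(95 + 177) = 685 - 229*272 = 685 - 62288 = -61603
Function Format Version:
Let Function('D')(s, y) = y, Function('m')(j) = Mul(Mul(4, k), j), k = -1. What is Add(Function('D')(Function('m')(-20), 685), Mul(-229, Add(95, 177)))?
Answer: -61603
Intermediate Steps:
Function('m')(j) = Mul(-4, j) (Function('m')(j) = Mul(Mul(4, -1), j) = Mul(-4, j))
Add(Function('D')(Function('m')(-20), 685), Mul(-229, Add(95, 177))) = Add(685, Mul(-229, Add(95, 177))) = Add(685, Mul(-229, 272)) = Add(685, -62288) = -61603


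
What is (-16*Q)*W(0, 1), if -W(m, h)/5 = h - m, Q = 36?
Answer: 2880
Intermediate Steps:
W(m, h) = -5*h + 5*m (W(m, h) = -5*(h - m) = -5*h + 5*m)
(-16*Q)*W(0, 1) = (-16*36)*(-5*1 + 5*0) = -576*(-5 + 0) = -576*(-5) = 2880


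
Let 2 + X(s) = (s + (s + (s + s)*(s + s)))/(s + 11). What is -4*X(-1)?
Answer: 36/5 ≈ 7.2000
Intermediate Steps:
X(s) = -2 + (2*s + 4*s**2)/(11 + s) (X(s) = -2 + (s + (s + (s + s)*(s + s)))/(s + 11) = -2 + (s + (s + (2*s)*(2*s)))/(11 + s) = -2 + (s + (s + 4*s**2))/(11 + s) = -2 + (2*s + 4*s**2)/(11 + s))
-4*X(-1) = -8*(-11 + 2*(-1)**2)/(11 - 1) = -8*(-11 + 2*1)/10 = -8*(-11 + 2)/10 = -8*(-9)/10 = -4*(-9/5) = 36/5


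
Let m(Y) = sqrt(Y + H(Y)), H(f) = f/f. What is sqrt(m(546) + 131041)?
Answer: sqrt(131041 + sqrt(547)) ≈ 362.03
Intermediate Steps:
H(f) = 1
m(Y) = sqrt(1 + Y) (m(Y) = sqrt(Y + 1) = sqrt(1 + Y))
sqrt(m(546) + 131041) = sqrt(sqrt(1 + 546) + 131041) = sqrt(sqrt(547) + 131041) = sqrt(131041 + sqrt(547))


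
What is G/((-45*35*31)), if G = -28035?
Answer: 89/155 ≈ 0.57419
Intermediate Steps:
G/((-45*35*31)) = -28035/(-45*35*31) = -28035/((-1575*31)) = -28035/(-48825) = -28035*(-1/48825) = 89/155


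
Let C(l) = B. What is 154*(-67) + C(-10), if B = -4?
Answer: -10322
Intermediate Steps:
C(l) = -4
154*(-67) + C(-10) = 154*(-67) - 4 = -10318 - 4 = -10322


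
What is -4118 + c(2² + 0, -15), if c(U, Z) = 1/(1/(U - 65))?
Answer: -4179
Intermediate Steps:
c(U, Z) = -65 + U (c(U, Z) = 1/(1/(-65 + U)) = -65 + U)
-4118 + c(2² + 0, -15) = -4118 + (-65 + (2² + 0)) = -4118 + (-65 + (4 + 0)) = -4118 + (-65 + 4) = -4118 - 61 = -4179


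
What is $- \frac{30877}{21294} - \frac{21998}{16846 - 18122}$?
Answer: $\frac{7661185}{485199} \approx 15.79$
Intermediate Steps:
$- \frac{30877}{21294} - \frac{21998}{16846 - 18122} = \left(-30877\right) \frac{1}{21294} - \frac{21998}{16846 - 18122} = - \frac{4411}{3042} - \frac{21998}{-1276} = - \frac{4411}{3042} - - \frac{10999}{638} = - \frac{4411}{3042} + \frac{10999}{638} = \frac{7661185}{485199}$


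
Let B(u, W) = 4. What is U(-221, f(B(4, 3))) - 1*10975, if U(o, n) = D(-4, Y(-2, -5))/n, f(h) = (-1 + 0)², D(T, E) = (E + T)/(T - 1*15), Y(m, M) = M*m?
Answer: -208531/19 ≈ -10975.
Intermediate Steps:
D(T, E) = (E + T)/(-15 + T) (D(T, E) = (E + T)/(T - 15) = (E + T)/(-15 + T))
f(h) = 1 (f(h) = (-1)² = 1)
U(o, n) = -6/(19*n) (U(o, n) = ((-5*(-2) - 4)/(-15 - 4))/n = ((10 - 4)/(-19))/n = (-1/19*6)/n = -6/(19*n))
U(-221, f(B(4, 3))) - 1*10975 = -6/19/1 - 1*10975 = -6/19*1 - 10975 = -6/19 - 10975 = -208531/19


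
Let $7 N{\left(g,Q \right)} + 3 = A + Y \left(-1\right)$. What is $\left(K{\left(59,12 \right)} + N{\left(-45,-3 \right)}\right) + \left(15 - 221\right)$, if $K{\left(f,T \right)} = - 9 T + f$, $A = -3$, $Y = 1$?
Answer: $-256$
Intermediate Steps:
$K{\left(f,T \right)} = f - 9 T$
$N{\left(g,Q \right)} = -1$ ($N{\left(g,Q \right)} = - \frac{3}{7} + \frac{-3 + 1 \left(-1\right)}{7} = - \frac{3}{7} + \frac{-3 - 1}{7} = - \frac{3}{7} + \frac{1}{7} \left(-4\right) = - \frac{3}{7} - \frac{4}{7} = -1$)
$\left(K{\left(59,12 \right)} + N{\left(-45,-3 \right)}\right) + \left(15 - 221\right) = \left(\left(59 - 108\right) - 1\right) + \left(15 - 221\right) = \left(-49 - 1\right) - 206 = -50 - 206 = -256$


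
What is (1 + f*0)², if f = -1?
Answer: 1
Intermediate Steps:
(1 + f*0)² = (1 - 1*0)² = (1 + 0)² = 1² = 1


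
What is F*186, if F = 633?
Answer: 117738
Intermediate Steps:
F*186 = 633*186 = 117738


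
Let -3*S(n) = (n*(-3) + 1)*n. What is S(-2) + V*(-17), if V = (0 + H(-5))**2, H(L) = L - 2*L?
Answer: -1261/3 ≈ -420.33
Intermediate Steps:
H(L) = -L
S(n) = -n*(1 - 3*n)/3 (S(n) = -(n*(-3) + 1)*n/3 = -(-3*n + 1)*n/3 = -(1 - 3*n)*n/3 = -n*(1 - 3*n)/3)
V = 25 (V = (0 - 1*(-5))**2 = (0 + 5)**2 = 5**2 = 25)
S(-2) + V*(-17) = -2*(-1/3 - 2) + 25*(-17) = -2*(-7/3) - 425 = 14/3 - 425 = -1261/3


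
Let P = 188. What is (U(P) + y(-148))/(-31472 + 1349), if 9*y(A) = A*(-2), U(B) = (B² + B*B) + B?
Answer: -638180/271107 ≈ -2.3540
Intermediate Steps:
U(B) = B + 2*B² (U(B) = (B² + B²) + B = 2*B² + B = B + 2*B²)
y(A) = -2*A/9 (y(A) = (A*(-2))/9 = (-2*A)/9 = -2*A/9)
(U(P) + y(-148))/(-31472 + 1349) = (188*(1 + 2*188) - 2/9*(-148))/(-31472 + 1349) = (188*(1 + 376) + 296/9)/(-30123) = (188*377 + 296/9)*(-1/30123) = (70876 + 296/9)*(-1/30123) = (638180/9)*(-1/30123) = -638180/271107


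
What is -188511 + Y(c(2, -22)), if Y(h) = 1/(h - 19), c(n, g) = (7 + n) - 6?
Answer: -3016177/16 ≈ -1.8851e+5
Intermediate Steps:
c(n, g) = 1 + n
Y(h) = 1/(-19 + h)
-188511 + Y(c(2, -22)) = -188511 + 1/(-19 + (1 + 2)) = -188511 + 1/(-19 + 3) = -188511 + 1/(-16) = -188511 - 1/16 = -3016177/16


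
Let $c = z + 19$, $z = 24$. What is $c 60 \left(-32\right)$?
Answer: $-82560$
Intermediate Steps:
$c = 43$ ($c = 24 + 19 = 43$)
$c 60 \left(-32\right) = 43 \cdot 60 \left(-32\right) = 2580 \left(-32\right) = -82560$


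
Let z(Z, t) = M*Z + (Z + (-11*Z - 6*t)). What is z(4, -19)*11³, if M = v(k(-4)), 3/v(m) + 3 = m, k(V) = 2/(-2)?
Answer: 94501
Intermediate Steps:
k(V) = -1 (k(V) = 2*(-½) = -1)
v(m) = 3/(-3 + m)
M = -¾ (M = 3/(-3 - 1) = 3/(-4) = 3*(-¼) = -¾ ≈ -0.75000)
z(Z, t) = -6*t - 43*Z/4 (z(Z, t) = -3*Z/4 + (Z + (-11*Z - 6*t)) = -3*Z/4 + (-10*Z - 6*t) = -6*t - 43*Z/4)
z(4, -19)*11³ = (-6*(-19) - 43/4*4)*11³ = (114 - 43)*1331 = 71*1331 = 94501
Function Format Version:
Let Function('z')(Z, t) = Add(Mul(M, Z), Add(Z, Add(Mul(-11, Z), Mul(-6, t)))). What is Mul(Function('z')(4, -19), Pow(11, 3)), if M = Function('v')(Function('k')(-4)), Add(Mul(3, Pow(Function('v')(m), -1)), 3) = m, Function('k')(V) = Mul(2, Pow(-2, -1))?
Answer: 94501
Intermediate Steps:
Function('k')(V) = -1 (Function('k')(V) = Mul(2, Rational(-1, 2)) = -1)
Function('v')(m) = Mul(3, Pow(Add(-3, m), -1))
M = Rational(-3, 4) (M = Mul(3, Pow(Add(-3, -1), -1)) = Mul(3, Pow(-4, -1)) = Mul(3, Rational(-1, 4)) = Rational(-3, 4) ≈ -0.75000)
Function('z')(Z, t) = Add(Mul(-6, t), Mul(Rational(-43, 4), Z)) (Function('z')(Z, t) = Add(Mul(Rational(-3, 4), Z), Add(Z, Add(Mul(-11, Z), Mul(-6, t)))) = Add(Mul(Rational(-3, 4), Z), Add(Mul(-10, Z), Mul(-6, t))) = Add(Mul(-6, t), Mul(Rational(-43, 4), Z)))
Mul(Function('z')(4, -19), Pow(11, 3)) = Mul(Add(Mul(-6, -19), Mul(Rational(-43, 4), 4)), Pow(11, 3)) = Mul(Add(114, -43), 1331) = Mul(71, 1331) = 94501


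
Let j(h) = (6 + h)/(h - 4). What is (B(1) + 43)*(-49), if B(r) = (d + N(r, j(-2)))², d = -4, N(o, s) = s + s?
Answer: -31507/9 ≈ -3500.8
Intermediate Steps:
j(h) = (6 + h)/(-4 + h)
N(o, s) = 2*s
B(r) = 256/9 (B(r) = (-4 + 2*((6 - 2)/(-4 - 2)))² = (-4 + 2*(4/(-6)))² = (-4 + 2*(-⅙*4))² = (-4 + 2*(-⅔))² = (-4 - 4/3)² = (-16/3)² = 256/9)
(B(1) + 43)*(-49) = (256/9 + 43)*(-49) = (643/9)*(-49) = -31507/9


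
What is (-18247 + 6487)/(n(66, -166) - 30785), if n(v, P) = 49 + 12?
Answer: 2940/7681 ≈ 0.38276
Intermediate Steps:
n(v, P) = 61
(-18247 + 6487)/(n(66, -166) - 30785) = (-18247 + 6487)/(61 - 30785) = -11760/(-30724) = -11760*(-1/30724) = 2940/7681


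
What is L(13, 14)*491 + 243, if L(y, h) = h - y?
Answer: 734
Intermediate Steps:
L(13, 14)*491 + 243 = (14 - 1*13)*491 + 243 = (14 - 13)*491 + 243 = 1*491 + 243 = 491 + 243 = 734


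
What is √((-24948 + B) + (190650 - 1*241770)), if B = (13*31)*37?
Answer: I*√61157 ≈ 247.3*I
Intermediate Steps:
B = 14911 (B = 403*37 = 14911)
√((-24948 + B) + (190650 - 1*241770)) = √((-24948 + 14911) + (190650 - 1*241770)) = √(-10037 + (190650 - 241770)) = √(-10037 - 51120) = √(-61157) = I*√61157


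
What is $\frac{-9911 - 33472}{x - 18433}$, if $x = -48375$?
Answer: $\frac{43383}{66808} \approx 0.64937$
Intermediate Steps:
$\frac{-9911 - 33472}{x - 18433} = \frac{-9911 - 33472}{-48375 - 18433} = - \frac{43383}{-66808} = \left(-43383\right) \left(- \frac{1}{66808}\right) = \frac{43383}{66808}$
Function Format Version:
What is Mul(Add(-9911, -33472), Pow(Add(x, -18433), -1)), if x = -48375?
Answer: Rational(43383, 66808) ≈ 0.64937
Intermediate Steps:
Mul(Add(-9911, -33472), Pow(Add(x, -18433), -1)) = Mul(Add(-9911, -33472), Pow(Add(-48375, -18433), -1)) = Mul(-43383, Pow(-66808, -1)) = Mul(-43383, Rational(-1, 66808)) = Rational(43383, 66808)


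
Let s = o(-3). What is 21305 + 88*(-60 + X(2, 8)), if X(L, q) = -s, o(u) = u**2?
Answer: 15233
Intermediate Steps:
s = 9 (s = (-3)**2 = 9)
X(L, q) = -9 (X(L, q) = -1*9 = -9)
21305 + 88*(-60 + X(2, 8)) = 21305 + 88*(-60 - 9) = 21305 + 88*(-69) = 21305 - 6072 = 15233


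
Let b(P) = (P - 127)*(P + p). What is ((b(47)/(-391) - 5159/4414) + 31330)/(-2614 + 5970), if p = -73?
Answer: 54060434131/5792033144 ≈ 9.3336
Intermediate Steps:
b(P) = (-127 + P)*(-73 + P) (b(P) = (P - 127)*(P - 73) = (-127 + P)*(-73 + P))
((b(47)/(-391) - 5159/4414) + 31330)/(-2614 + 5970) = (((9271 + 47² - 200*47)/(-391) - 5159/4414) + 31330)/(-2614 + 5970) = (((9271 + 2209 - 9400)*(-1/391) - 5159*1/4414) + 31330)/3356 = ((2080*(-1/391) - 5159/4414) + 31330)*(1/3356) = ((-2080/391 - 5159/4414) + 31330)*(1/3356) = (-11198289/1725874 + 31330)*(1/3356) = (54060434131/1725874)*(1/3356) = 54060434131/5792033144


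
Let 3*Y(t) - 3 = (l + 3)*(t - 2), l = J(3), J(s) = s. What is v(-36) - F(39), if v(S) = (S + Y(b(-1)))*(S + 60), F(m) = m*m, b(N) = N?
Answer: -2505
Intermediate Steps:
l = 3
Y(t) = -3 + 2*t (Y(t) = 1 + ((3 + 3)*(t - 2))/3 = 1 + (6*(-2 + t))/3 = 1 + (-12 + 6*t)/3 = 1 + (-4 + 2*t) = -3 + 2*t)
F(m) = m²
v(S) = (-5 + S)*(60 + S) (v(S) = (S + (-3 + 2*(-1)))*(S + 60) = (S + (-3 - 2))*(60 + S) = (S - 5)*(60 + S) = (-5 + S)*(60 + S))
v(-36) - F(39) = (-300 + (-36)² + 55*(-36)) - 1*39² = (-300 + 1296 - 1980) - 1*1521 = -984 - 1521 = -2505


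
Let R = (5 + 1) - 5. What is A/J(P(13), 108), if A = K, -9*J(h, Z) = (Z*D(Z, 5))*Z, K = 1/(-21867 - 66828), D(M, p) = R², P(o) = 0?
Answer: 1/114948720 ≈ 8.6995e-9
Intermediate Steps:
R = 1 (R = 6 - 5 = 1)
D(M, p) = 1 (D(M, p) = 1² = 1)
K = -1/88695 (K = 1/(-88695) = -1/88695 ≈ -1.1275e-5)
J(h, Z) = -Z²/9 (J(h, Z) = -Z*1*Z/9 = -Z*Z/9 = -Z²/9)
A = -1/88695 ≈ -1.1275e-5
A/J(P(13), 108) = -1/(88695*((-⅑*108²))) = -1/(88695*((-⅑*11664))) = -1/88695/(-1296) = -1/88695*(-1/1296) = 1/114948720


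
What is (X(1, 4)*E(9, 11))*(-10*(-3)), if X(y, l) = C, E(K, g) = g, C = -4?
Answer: -1320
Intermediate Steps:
X(y, l) = -4
(X(1, 4)*E(9, 11))*(-10*(-3)) = (-4*11)*(-10*(-3)) = -44*30 = -1320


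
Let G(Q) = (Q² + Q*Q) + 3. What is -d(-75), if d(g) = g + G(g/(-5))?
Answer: -378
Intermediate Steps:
G(Q) = 3 + 2*Q² (G(Q) = (Q² + Q²) + 3 = 2*Q² + 3 = 3 + 2*Q²)
d(g) = 3 + g + 2*g²/25 (d(g) = g + (3 + 2*(g/(-5))²) = g + (3 + 2*(g*(-⅕))²) = g + (3 + 2*(-g/5)²) = g + (3 + 2*(g²/25)) = g + (3 + 2*g²/25) = 3 + g + 2*g²/25)
-d(-75) = -(3 - 75 + (2/25)*(-75)²) = -(3 - 75 + (2/25)*5625) = -(3 - 75 + 450) = -1*378 = -378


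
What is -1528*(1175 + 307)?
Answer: -2264496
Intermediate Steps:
-1528*(1175 + 307) = -1528*1482 = -2264496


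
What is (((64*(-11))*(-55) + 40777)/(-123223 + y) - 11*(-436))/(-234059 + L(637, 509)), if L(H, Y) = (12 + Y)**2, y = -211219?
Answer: 1603904335/12502110844 ≈ 0.12829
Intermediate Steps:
(((64*(-11))*(-55) + 40777)/(-123223 + y) - 11*(-436))/(-234059 + L(637, 509)) = (((64*(-11))*(-55) + 40777)/(-123223 - 211219) - 11*(-436))/(-234059 + (12 + 509)**2) = ((-704*(-55) + 40777)/(-334442) + 4796)/(-234059 + 521**2) = ((38720 + 40777)*(-1/334442) + 4796)/(-234059 + 271441) = (79497*(-1/334442) + 4796)/37382 = (-79497/334442 + 4796)*(1/37382) = (1603904335/334442)*(1/37382) = 1603904335/12502110844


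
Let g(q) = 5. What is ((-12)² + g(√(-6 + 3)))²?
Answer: 22201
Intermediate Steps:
((-12)² + g(√(-6 + 3)))² = ((-12)² + 5)² = (144 + 5)² = 149² = 22201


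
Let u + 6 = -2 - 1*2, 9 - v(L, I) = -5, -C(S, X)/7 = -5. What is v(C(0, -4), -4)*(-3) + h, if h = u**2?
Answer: 58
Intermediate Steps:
C(S, X) = 35 (C(S, X) = -7*(-5) = 35)
v(L, I) = 14 (v(L, I) = 9 - 1*(-5) = 9 + 5 = 14)
u = -10 (u = -6 + (-2 - 1*2) = -6 + (-2 - 2) = -6 - 4 = -10)
h = 100 (h = (-10)**2 = 100)
v(C(0, -4), -4)*(-3) + h = 14*(-3) + 100 = -42 + 100 = 58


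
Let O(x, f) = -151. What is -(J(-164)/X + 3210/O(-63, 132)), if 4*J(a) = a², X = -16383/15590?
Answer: 15881490590/2473833 ≈ 6419.8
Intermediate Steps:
X = -16383/15590 (X = -16383*1/15590 = -16383/15590 ≈ -1.0509)
J(a) = a²/4
-(J(-164)/X + 3210/O(-63, 132)) = -(((¼)*(-164)²)/(-16383/15590) + 3210/(-151)) = -(((¼)*26896)*(-15590/16383) + 3210*(-1/151)) = -(6724*(-15590/16383) - 3210/151) = -(-104827160/16383 - 3210/151) = -1*(-15881490590/2473833) = 15881490590/2473833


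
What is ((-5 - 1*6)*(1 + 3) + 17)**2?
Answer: 729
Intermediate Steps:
((-5 - 1*6)*(1 + 3) + 17)**2 = ((-5 - 6)*4 + 17)**2 = (-11*4 + 17)**2 = (-44 + 17)**2 = (-27)**2 = 729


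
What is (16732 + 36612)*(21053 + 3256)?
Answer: 1296739296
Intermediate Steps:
(16732 + 36612)*(21053 + 3256) = 53344*24309 = 1296739296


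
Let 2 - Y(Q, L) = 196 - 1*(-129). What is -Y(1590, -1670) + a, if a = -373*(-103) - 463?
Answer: 38279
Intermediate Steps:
Y(Q, L) = -323 (Y(Q, L) = 2 - (196 - 1*(-129)) = 2 - (196 + 129) = 2 - 1*325 = 2 - 325 = -323)
a = 37956 (a = 38419 - 463 = 37956)
-Y(1590, -1670) + a = -1*(-323) + 37956 = 323 + 37956 = 38279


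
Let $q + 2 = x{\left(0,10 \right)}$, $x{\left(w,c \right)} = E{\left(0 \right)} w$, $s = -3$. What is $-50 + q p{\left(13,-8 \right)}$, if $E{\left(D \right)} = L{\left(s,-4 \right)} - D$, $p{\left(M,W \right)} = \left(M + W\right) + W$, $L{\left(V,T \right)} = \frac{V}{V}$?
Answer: $-44$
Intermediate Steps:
$L{\left(V,T \right)} = 1$
$p{\left(M,W \right)} = M + 2 W$
$E{\left(D \right)} = 1 - D$
$x{\left(w,c \right)} = w$ ($x{\left(w,c \right)} = \left(1 - 0\right) w = \left(1 + 0\right) w = 1 w = w$)
$q = -2$ ($q = -2 + 0 = -2$)
$-50 + q p{\left(13,-8 \right)} = -50 - 2 \left(13 + 2 \left(-8\right)\right) = -50 - 2 \left(13 - 16\right) = -50 - -6 = -50 + 6 = -44$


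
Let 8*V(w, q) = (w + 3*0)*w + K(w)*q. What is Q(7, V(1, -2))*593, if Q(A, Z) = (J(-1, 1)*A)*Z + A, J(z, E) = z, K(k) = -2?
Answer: 12453/8 ≈ 1556.6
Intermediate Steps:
V(w, q) = -q/4 + w**2/8 (V(w, q) = ((w + 3*0)*w - 2*q)/8 = ((w + 0)*w - 2*q)/8 = (w*w - 2*q)/8 = (w**2 - 2*q)/8 = -q/4 + w**2/8)
Q(A, Z) = A - A*Z (Q(A, Z) = (-A)*Z + A = -A*Z + A = A - A*Z)
Q(7, V(1, -2))*593 = (7*(1 - (-1/4*(-2) + (1/8)*1**2)))*593 = (7*(1 - (1/2 + (1/8)*1)))*593 = (7*(1 - (1/2 + 1/8)))*593 = (7*(1 - 1*5/8))*593 = (7*(1 - 5/8))*593 = (7*(3/8))*593 = (21/8)*593 = 12453/8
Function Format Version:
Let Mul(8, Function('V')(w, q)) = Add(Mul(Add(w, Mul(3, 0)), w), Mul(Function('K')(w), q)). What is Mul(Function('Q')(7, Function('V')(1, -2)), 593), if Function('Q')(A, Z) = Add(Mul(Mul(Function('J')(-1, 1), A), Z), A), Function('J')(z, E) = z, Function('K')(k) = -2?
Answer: Rational(12453, 8) ≈ 1556.6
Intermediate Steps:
Function('V')(w, q) = Add(Mul(Rational(-1, 4), q), Mul(Rational(1, 8), Pow(w, 2))) (Function('V')(w, q) = Mul(Rational(1, 8), Add(Mul(Add(w, Mul(3, 0)), w), Mul(-2, q))) = Mul(Rational(1, 8), Add(Mul(Add(w, 0), w), Mul(-2, q))) = Mul(Rational(1, 8), Add(Mul(w, w), Mul(-2, q))) = Mul(Rational(1, 8), Add(Pow(w, 2), Mul(-2, q))) = Add(Mul(Rational(-1, 4), q), Mul(Rational(1, 8), Pow(w, 2))))
Function('Q')(A, Z) = Add(A, Mul(-1, A, Z)) (Function('Q')(A, Z) = Add(Mul(Mul(-1, A), Z), A) = Add(Mul(-1, A, Z), A) = Add(A, Mul(-1, A, Z)))
Mul(Function('Q')(7, Function('V')(1, -2)), 593) = Mul(Mul(7, Add(1, Mul(-1, Add(Mul(Rational(-1, 4), -2), Mul(Rational(1, 8), Pow(1, 2)))))), 593) = Mul(Mul(7, Add(1, Mul(-1, Add(Rational(1, 2), Mul(Rational(1, 8), 1))))), 593) = Mul(Mul(7, Add(1, Mul(-1, Add(Rational(1, 2), Rational(1, 8))))), 593) = Mul(Mul(7, Add(1, Mul(-1, Rational(5, 8)))), 593) = Mul(Mul(7, Add(1, Rational(-5, 8))), 593) = Mul(Mul(7, Rational(3, 8)), 593) = Mul(Rational(21, 8), 593) = Rational(12453, 8)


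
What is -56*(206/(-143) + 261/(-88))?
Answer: 35287/143 ≈ 246.76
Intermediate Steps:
-56*(206/(-143) + 261/(-88)) = -56*(206*(-1/143) + 261*(-1/88)) = -56*(-206/143 - 261/88) = -56*(-5041/1144) = 35287/143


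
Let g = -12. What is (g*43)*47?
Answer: -24252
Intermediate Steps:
(g*43)*47 = -12*43*47 = -516*47 = -24252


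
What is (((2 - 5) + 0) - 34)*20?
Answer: -740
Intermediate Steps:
(((2 - 5) + 0) - 34)*20 = ((-3 + 0) - 34)*20 = (-3 - 34)*20 = -37*20 = -740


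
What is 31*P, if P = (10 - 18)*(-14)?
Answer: 3472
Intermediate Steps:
P = 112 (P = -8*(-14) = 112)
31*P = 31*112 = 3472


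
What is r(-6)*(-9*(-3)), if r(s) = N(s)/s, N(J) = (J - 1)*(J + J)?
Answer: -378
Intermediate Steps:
N(J) = 2*J*(-1 + J) (N(J) = (-1 + J)*(2*J) = 2*J*(-1 + J))
r(s) = -2 + 2*s (r(s) = (2*s*(-1 + s))/s = -2 + 2*s)
r(-6)*(-9*(-3)) = (-2 + 2*(-6))*(-9*(-3)) = (-2 - 12)*27 = -14*27 = -378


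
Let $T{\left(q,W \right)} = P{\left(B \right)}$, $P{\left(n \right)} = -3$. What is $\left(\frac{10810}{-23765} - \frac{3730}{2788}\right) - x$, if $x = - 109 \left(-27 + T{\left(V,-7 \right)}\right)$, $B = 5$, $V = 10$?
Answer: $- \frac{21677858313}{6625682} \approx -3271.8$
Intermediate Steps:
$T{\left(q,W \right)} = -3$
$x = 3270$ ($x = - 109 \left(-27 - 3\right) = \left(-109\right) \left(-30\right) = 3270$)
$\left(\frac{10810}{-23765} - \frac{3730}{2788}\right) - x = \left(\frac{10810}{-23765} - \frac{3730}{2788}\right) - 3270 = \left(10810 \left(- \frac{1}{23765}\right) - \frac{1865}{1394}\right) - 3270 = \left(- \frac{2162}{4753} - \frac{1865}{1394}\right) - 3270 = - \frac{11878173}{6625682} - 3270 = - \frac{21677858313}{6625682}$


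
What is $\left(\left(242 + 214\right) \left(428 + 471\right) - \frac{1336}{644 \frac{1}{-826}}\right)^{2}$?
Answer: $\frac{89645372079376}{529} \approx 1.6946 \cdot 10^{11}$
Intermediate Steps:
$\left(\left(242 + 214\right) \left(428 + 471\right) - \frac{1336}{644 \frac{1}{-826}}\right)^{2} = \left(456 \cdot 899 - \frac{1336}{644 \left(- \frac{1}{826}\right)}\right)^{2} = \left(409944 - \frac{1336}{- \frac{46}{59}}\right)^{2} = \left(409944 - - \frac{39412}{23}\right)^{2} = \left(409944 + \frac{39412}{23}\right)^{2} = \left(\frac{9468124}{23}\right)^{2} = \frac{89645372079376}{529}$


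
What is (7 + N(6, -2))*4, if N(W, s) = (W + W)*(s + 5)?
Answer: 172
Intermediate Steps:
N(W, s) = 2*W*(5 + s) (N(W, s) = (2*W)*(5 + s) = 2*W*(5 + s))
(7 + N(6, -2))*4 = (7 + 2*6*(5 - 2))*4 = (7 + 2*6*3)*4 = (7 + 36)*4 = 43*4 = 172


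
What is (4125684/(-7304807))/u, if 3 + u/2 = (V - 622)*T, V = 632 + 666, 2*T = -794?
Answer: 2062842/1960427578625 ≈ 1.0522e-6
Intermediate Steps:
T = -397 (T = (1/2)*(-794) = -397)
V = 1298
u = -536750 (u = -6 + 2*((1298 - 622)*(-397)) = -6 + 2*(676*(-397)) = -6 + 2*(-268372) = -6 - 536744 = -536750)
(4125684/(-7304807))/u = (4125684/(-7304807))/(-536750) = (4125684*(-1/7304807))*(-1/536750) = -4125684/7304807*(-1/536750) = 2062842/1960427578625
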